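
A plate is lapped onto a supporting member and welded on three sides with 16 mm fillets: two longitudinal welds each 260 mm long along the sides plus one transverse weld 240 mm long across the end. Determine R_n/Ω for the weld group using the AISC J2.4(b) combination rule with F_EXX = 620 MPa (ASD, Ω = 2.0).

t_e = 0.707 × 16 = 11.31 mm.
R_nwl = 0.6 × 620 × 11.31 × 520 × 10⁻³ = 2188 kN (longitudinal, 2 welds).
R_nwt = 0.6 × 620 × 11.31 × 240 × 10⁻³ = 1010 kN (transverse, base value).
(i) R_nwl + R_nwt = 3198 kN; (ii) 0.85 R_nwl + 1.5 R_nwt = 3375 kN.
R_n = max = 3375 kN [governs: (ii)]; R_n/Ω = 1687 kN.

R_n/Ω ≈ 1690 kN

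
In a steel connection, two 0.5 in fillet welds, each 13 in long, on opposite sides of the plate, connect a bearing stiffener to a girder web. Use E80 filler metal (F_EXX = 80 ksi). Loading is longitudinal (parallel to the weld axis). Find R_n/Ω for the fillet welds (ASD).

R_n/Ω ≈ 221 kip

Effective throat t_e = 0.707 × 0.5 = 0.3535 in.
Total length L = 26 in; A_we = 0.3535 × 26 = 9.191 in².
F_nw = 0.6 F_EXX = 0.6 × 80 = 48 ksi.
R_n = 48 × 9.191 = 441.2 kip; R_n/Ω = 441.2/2.0 = 220.6 kip.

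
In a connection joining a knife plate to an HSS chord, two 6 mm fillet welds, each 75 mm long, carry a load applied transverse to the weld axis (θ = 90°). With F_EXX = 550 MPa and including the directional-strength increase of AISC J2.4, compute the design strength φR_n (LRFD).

φR_n ≈ 236 kN

t_e = 0.707 × 6 = 4.242 mm; A_we = 4.242 × 150 = 636.3 mm².
Directional factor: 1.0 + 0.5 sin^1.5(90°) = 1.5.
F_nw = 0.6 × 550 × 1.5 = 495 MPa.
φR_n = 0.75 × 495 × 636.3 × 10⁻³ = 236.2 kN.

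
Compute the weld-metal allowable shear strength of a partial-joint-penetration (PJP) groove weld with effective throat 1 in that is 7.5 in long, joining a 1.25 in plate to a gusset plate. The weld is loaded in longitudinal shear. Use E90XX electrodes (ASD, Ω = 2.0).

R_n/Ω ≈ 202 kips

E90XX → F_EXX = 90 ksi.
Effective throat (given) t_e = 1 in.
A_we = 1 × 7.5 = 7.5 in².
F_nw = 0.6 F_EXX = 54 ksi.
R_n/Ω = (54 × 7.5) / 2.0 = 202.5 kips.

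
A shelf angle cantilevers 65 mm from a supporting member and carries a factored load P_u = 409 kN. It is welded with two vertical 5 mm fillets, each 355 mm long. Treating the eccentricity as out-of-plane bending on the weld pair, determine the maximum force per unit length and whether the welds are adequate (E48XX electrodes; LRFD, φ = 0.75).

E48XX → F_EXX = 480 MPa.
L_w = 2 × 355 = 710 mm; section modulus (unit throat) S = 2 × L²/6 = 42010 mm².
Direct shear f_v = P/L_w = 409×10³/710 = 576.1 N/mm.
Moment M = P × e = 409×10³ × 65 = 26585000 N·mm; bending f_b = M/S = 632.9 N/mm.
f_max = √(f_v² + f_b²) = √(576.1² + 632.9²) = 855.8 N/mm.
φr_n = 0.75 × 0.6 × 480 × (0.707 × 5) = 763.6 N/mm → NOT adequate.

f_max ≈ 856 N/mm; NOT adequate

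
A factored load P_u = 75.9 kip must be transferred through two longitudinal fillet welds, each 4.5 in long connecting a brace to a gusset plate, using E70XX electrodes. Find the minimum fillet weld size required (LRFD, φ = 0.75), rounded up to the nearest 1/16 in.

w = 7/16 in

E70XX → F_EXX = 70 ksi.
Total weld length L = 9 in.
Required throat t_e = P_u / (φ × 0.6 F_EXX × L) = 75.9 / (0.75 × 0.6 × 70 × 9) = 0.2677 in.
Required leg w = t_e / 0.707 = 0.3787 in → use 7/16 in.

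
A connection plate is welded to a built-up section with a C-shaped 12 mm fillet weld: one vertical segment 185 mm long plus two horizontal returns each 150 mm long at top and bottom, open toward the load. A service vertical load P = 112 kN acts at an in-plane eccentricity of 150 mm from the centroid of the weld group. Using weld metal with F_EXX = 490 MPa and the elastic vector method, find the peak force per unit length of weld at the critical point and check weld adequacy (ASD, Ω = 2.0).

f_max ≈ 731 N/mm; adequate

Total weld length L_w = 485 mm. Treat welds as unit-width lines.
Centroid: x̄ = 2×150×75 / 485 = 46.39 mm from the vertical weld.
Polar moment about centroid: J = I_x + I_y = [185³/12 + 2×150×92.5²] + [185×46.39² + 2(150³/12 + 150×28.61²)] = 4301000 mm³.
Direct shear f_v = P/L_w = 112×10³ / 485 = 230.9 N/mm (vertical).
Torsion M = P·e = 112×10³ × 150 = 16800000 N·mm.
Critical point at (x, y) = (103.6, 92.5) from centroid. f_tx = M·y/J = 361.3 N/mm; f_ty = M·x/J = 404.7 N/mm.
Resultant f_max = √[f_tx² + (f_v + f_ty)²] = √[361.3² + (230.9 + 404.7)²] = 731.2 N/mm.
Capacity per unit length: r_n/Ω = (1/2.0) × 0.6 × 490 × (0.707 × 12) = 1247 N/mm.
731.2 ≤ 1247 → adequate.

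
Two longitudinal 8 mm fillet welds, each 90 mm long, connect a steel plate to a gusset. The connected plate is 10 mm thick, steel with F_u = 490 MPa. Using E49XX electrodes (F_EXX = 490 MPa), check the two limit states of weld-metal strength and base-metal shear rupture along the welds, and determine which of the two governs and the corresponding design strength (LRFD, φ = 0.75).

t_e = 0.707 × 8 = 5.656 mm; L = 180 mm.
Weld metal: φR_n = 0.75 × 0.6 × 490 × 5.656 × 180 × 10⁻³ = 224.5 kN.
Base metal (shear rupture): φR_n = 0.75 × 0.6 × 490 × 10 × 180 × 10⁻³ = 396.9 kN.
Governing: weld metal.

φR_n ≈ 224 kN (weld metal governs)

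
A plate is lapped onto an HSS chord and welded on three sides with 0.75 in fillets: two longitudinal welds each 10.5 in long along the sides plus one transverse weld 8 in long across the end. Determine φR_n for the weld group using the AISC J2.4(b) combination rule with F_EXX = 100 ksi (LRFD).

φR_n ≈ 712 kips

t_e = 0.707 × 0.75 = 0.5302 in.
R_nwl = 0.6 × 100 × 0.5302 × 21 = 668.1 kips (longitudinal, 2 welds).
R_nwt = 0.6 × 100 × 0.5302 × 8 = 254.5 kips (transverse, base value).
(i) R_nwl + R_nwt = 922.6 kips; (ii) 0.85 R_nwl + 1.5 R_nwt = 949.7 kips.
R_n = max = 949.7 kips [governs: (ii)]; φR_n = 712.3 kips.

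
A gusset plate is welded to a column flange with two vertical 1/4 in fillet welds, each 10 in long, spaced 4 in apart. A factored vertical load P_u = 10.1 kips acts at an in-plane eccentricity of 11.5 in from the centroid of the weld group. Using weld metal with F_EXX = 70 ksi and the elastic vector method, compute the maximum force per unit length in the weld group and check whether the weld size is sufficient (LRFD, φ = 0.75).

Total weld length L_w = 20 in. Treat welds as unit-width lines.
Polar moment about centroid: J = 2[d³/12 + d(b/2)²] = 2[10³/12 + 10×2²] = 246.7 in³.
Direct shear f_v = P/L_w = 10.1 / 20 = 0.505 kip/in (vertical).
Torsion M = P·e = 10.1 × 11.5 = 116.15 kip·in.
Critical point at (x, y) = (2, 5) from centroid. f_tx = M·y/J = 2.354 kip/in; f_ty = M·x/J = 0.9418 kip/in.
Resultant f_max = √[f_tx² + (f_v + f_ty)²] = √[2.354² + (0.505 + 0.9418)²] = 2.763 kip/in.
Capacity per unit length: φr_n = 0.75 × 0.6 × 70 × (0.707 × 0.25) = 5.568 kip/in.
2.763 ≤ 5.568 → adequate.

f_max ≈ 2.76 kip/in; adequate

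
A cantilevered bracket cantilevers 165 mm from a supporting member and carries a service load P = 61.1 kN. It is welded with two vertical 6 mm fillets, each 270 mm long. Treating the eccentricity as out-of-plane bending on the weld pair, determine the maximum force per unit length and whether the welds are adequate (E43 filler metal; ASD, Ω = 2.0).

f_max ≈ 430 N/mm; adequate

E43XX → F_EXX = 430 MPa.
L_w = 2 × 270 = 540 mm; section modulus (unit throat) S = 2 × L²/6 = 24300 mm².
Direct shear f_v = P/L_w = 61.1×10³/540 = 113.1 N/mm.
Moment M = P × e = 61.1×10³ × 165 = 10082000 N·mm; bending f_b = M/S = 414.9 N/mm.
f_max = √(f_v² + f_b²) = √(113.1² + 414.9²) = 430 N/mm.
r_n/Ω = (1/2.0) × 0.6 × 430 × (0.707 × 6) = 547.2 N/mm → adequate.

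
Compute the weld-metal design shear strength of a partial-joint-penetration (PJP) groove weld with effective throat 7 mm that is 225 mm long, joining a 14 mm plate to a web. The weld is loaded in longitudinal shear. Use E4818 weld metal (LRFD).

φR_n ≈ 340 kN

E48XX → F_EXX = 480 MPa.
Effective throat (given) t_e = 7 mm.
A_we = 7 × 225 = 1575 mm².
F_nw = 0.6 F_EXX = 288 MPa.
φR_n = 0.75 × 288 × 1575 × 10⁻³ = 340.2 kN.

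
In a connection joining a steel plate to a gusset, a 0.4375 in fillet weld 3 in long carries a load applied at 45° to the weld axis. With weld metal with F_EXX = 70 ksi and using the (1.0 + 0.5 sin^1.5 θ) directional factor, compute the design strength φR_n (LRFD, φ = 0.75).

φR_n ≈ 37.9 kip

t_e = 0.707 × 0.4375 = 0.3093 in; A_we = 0.3093 × 3 = 0.9279 in².
Directional factor: 1.0 + 0.5 sin^1.5(45°) = 1.297.
F_nw = 0.6 × 70 × 1.297 = 54.49 ksi.
φR_n = 0.75 × 54.49 × 0.9279 = 37.92 kip.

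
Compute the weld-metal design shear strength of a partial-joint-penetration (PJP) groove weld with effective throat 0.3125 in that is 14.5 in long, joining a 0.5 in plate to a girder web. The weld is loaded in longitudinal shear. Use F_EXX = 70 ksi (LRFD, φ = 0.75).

φR_n ≈ 143 kip

Effective throat (given) t_e = 0.3125 in.
A_we = 0.3125 × 14.5 = 4.531 in².
F_nw = 0.6 F_EXX = 42 ksi.
φR_n = 0.75 × 42 × 4.531 = 142.7 kip.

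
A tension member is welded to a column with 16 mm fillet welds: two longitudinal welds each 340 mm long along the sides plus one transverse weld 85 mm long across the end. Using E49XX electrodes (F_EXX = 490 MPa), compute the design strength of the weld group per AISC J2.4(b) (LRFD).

t_e = 0.707 × 16 = 11.31 mm.
R_nwl = 0.6 × 490 × 11.31 × 680 × 10⁻³ = 2261 kN (longitudinal, 2 welds).
R_nwt = 0.6 × 490 × 11.31 × 85 × 10⁻³ = 282.7 kN (transverse, base value).
(i) R_nwl + R_nwt = 2544 kN; (ii) 0.85 R_nwl + 1.5 R_nwt = 2346 kN.
R_n = max = 2544 kN [governs: (i)]; φR_n = 1908 kN.

φR_n ≈ 1910 kN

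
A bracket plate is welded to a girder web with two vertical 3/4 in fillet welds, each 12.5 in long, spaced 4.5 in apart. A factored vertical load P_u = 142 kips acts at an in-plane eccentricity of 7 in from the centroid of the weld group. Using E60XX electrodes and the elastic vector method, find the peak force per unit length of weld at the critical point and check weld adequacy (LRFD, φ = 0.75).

E60XX → F_EXX = 60 ksi.
Total weld length L_w = 25 in. Treat welds as unit-width lines.
Polar moment about centroid: J = 2[d³/12 + d(b/2)²] = 2[12.5³/12 + 12.5×2.25²] = 452.1 in³.
Direct shear f_v = P/L_w = 142 / 25 = 5.68 kip/in (vertical).
Torsion M = P·e = 142 × 7 = 994 kip·in.
Critical point at (x, y) = (2.25, 6.25) from centroid. f_tx = M·y/J = 13.74 kip/in; f_ty = M·x/J = 4.947 kip/in.
Resultant f_max = √[f_tx² + (f_v + f_ty)²] = √[13.74² + (5.68 + 4.947)²] = 17.37 kip/in.
Capacity per unit length: φr_n = 0.75 × 0.6 × 60 × (0.707 × 0.75) = 14.32 kip/in.
17.37 > 14.32 → NOT adequate.

f_max ≈ 17.4 kip/in; NOT adequate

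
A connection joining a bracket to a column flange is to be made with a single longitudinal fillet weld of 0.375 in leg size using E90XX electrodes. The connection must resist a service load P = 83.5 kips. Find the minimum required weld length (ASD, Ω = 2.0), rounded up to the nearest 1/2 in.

L = 12 in

E90XX → F_EXX = 90 ksi.
Throat t_e = 0.707 × 0.375 = 0.2651 in.
r_n/Ω = (0.6 × 90 × 0.2651) / 2.0 = 7.158 kip/in.
L_req = P / (r_n/Ω) = 83.5 / 7.158 = 11.66 in total.
Round up → use L = 12 in.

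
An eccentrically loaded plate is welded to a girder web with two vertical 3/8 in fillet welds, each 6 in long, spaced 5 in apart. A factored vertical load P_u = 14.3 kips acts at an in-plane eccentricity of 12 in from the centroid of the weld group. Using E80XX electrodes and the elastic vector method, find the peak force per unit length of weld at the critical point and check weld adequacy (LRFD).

f_max ≈ 6.86 kip/in; adequate

E80XX → F_EXX = 80 ksi.
Total weld length L_w = 12 in. Treat welds as unit-width lines.
Polar moment about centroid: J = 2[d³/12 + d(b/2)²] = 2[6³/12 + 6×2.5²] = 111 in³.
Direct shear f_v = P/L_w = 14.3 / 12 = 1.192 kip/in (vertical).
Torsion M = P·e = 14.3 × 12 = 171.6 kip·in.
Critical point at (x, y) = (2.5, 3) from centroid. f_tx = M·y/J = 4.638 kip/in; f_ty = M·x/J = 3.865 kip/in.
Resultant f_max = √[f_tx² + (f_v + f_ty)²] = √[4.638² + (1.192 + 3.865)²] = 6.861 kip/in.
Capacity per unit length: φr_n = 0.75 × 0.6 × 80 × (0.707 × 0.375) = 9.544 kip/in.
6.861 ≤ 9.544 → adequate.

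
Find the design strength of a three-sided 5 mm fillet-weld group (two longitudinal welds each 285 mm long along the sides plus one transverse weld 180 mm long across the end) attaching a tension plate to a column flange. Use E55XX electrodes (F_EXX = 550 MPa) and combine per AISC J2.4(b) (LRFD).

t_e = 0.707 × 5 = 3.535 mm.
R_nwl = 0.6 × 550 × 3.535 × 570 × 10⁻³ = 664.9 kN (longitudinal, 2 welds).
R_nwt = 0.6 × 550 × 3.535 × 180 × 10⁻³ = 210 kN (transverse, base value).
(i) R_nwl + R_nwt = 874.9 kN; (ii) 0.85 R_nwl + 1.5 R_nwt = 880.2 kN.
R_n = max = 880.2 kN [governs: (ii)]; φR_n = 660.1 kN.

φR_n ≈ 660 kN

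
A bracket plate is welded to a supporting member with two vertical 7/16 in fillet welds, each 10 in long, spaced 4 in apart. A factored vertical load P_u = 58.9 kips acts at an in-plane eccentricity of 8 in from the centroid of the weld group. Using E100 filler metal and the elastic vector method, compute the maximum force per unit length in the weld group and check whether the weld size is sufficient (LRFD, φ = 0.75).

E100XX → F_EXX = 100 ksi.
Total weld length L_w = 20 in. Treat welds as unit-width lines.
Polar moment about centroid: J = 2[d³/12 + d(b/2)²] = 2[10³/12 + 10×2²] = 246.7 in³.
Direct shear f_v = P/L_w = 58.9 / 20 = 2.945 kip/in (vertical).
Torsion M = P·e = 58.9 × 8 = 471.2 kip·in.
Critical point at (x, y) = (2, 5) from centroid. f_tx = M·y/J = 9.551 kip/in; f_ty = M·x/J = 3.821 kip/in.
Resultant f_max = √[f_tx² + (f_v + f_ty)²] = √[9.551² + (2.945 + 3.821)²] = 11.7 kip/in.
Capacity per unit length: φr_n = 0.75 × 0.6 × 100 × (0.707 × 0.4375) = 13.92 kip/in.
11.7 ≤ 13.92 → adequate.

f_max ≈ 11.7 kip/in; adequate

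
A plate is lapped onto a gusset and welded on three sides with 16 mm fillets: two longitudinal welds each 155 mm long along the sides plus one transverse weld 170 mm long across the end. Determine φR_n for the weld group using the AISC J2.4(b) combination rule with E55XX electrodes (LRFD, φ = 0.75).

E55XX → F_EXX = 550 MPa.
t_e = 0.707 × 16 = 11.31 mm.
R_nwl = 0.6 × 550 × 11.31 × 310 × 10⁻³ = 1157 kN (longitudinal, 2 welds).
R_nwt = 0.6 × 550 × 11.31 × 170 × 10⁻³ = 634.6 kN (transverse, base value).
(i) R_nwl + R_nwt = 1792 kN; (ii) 0.85 R_nwl + 1.5 R_nwt = 1936 kN.
R_n = max = 1936 kN [governs: (ii)]; φR_n = 1452 kN.

φR_n ≈ 1450 kN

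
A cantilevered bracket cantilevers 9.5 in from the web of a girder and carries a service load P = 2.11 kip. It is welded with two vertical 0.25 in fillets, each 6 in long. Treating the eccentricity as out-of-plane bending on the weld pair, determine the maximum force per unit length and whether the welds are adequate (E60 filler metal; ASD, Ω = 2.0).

E60XX → F_EXX = 60 ksi.
L_w = 2 × 6 = 12 in; section modulus (unit throat) S = 2 × L²/6 = 12 in².
Direct shear f_v = P/L_w = 2.11/12 = 0.1758 kip/in.
Moment M = P × e = 2.11 × 9.5 = 20.045 kip·in; bending f_b = M/S = 1.67 kip/in.
f_max = √(f_v² + f_b²) = √(0.1758² + 1.67²) = 1.68 kip/in.
r_n/Ω = (1/2.0) × 0.6 × 60 × (0.707 × 0.25) = 3.181 kip/in → adequate.

f_max ≈ 1.68 kip/in; adequate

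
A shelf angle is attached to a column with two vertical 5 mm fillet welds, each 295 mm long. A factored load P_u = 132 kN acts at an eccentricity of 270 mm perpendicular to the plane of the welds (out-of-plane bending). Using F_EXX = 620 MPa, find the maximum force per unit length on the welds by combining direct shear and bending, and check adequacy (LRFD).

f_max ≈ 1250 N/mm; NOT adequate

L_w = 2 × 295 = 590 mm; section modulus (unit throat) S = 2 × L²/6 = 29010 mm².
Direct shear f_v = P/L_w = 132×10³/590 = 223.7 N/mm.
Moment M = P × e = 132×10³ × 270 = 35640000 N·mm; bending f_b = M/S = 1229 N/mm.
f_max = √(f_v² + f_b²) = √(223.7² + 1229²) = 1249 N/mm.
φr_n = 0.75 × 0.6 × 620 × (0.707 × 5) = 986.3 N/mm → NOT adequate.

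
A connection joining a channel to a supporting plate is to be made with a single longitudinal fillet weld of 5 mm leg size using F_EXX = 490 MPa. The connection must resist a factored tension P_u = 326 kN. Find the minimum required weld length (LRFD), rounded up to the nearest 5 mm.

Throat t_e = 0.707 × 5 = 3.535 mm.
φr_n = 0.75 × 0.6 × 490 × 3.535 × 10⁻³ = 0.7795 kN/mm.
L_req = P_u / φr_n = 326 / 0.7795 = 418.2 mm total.
Round up → use L = 420 mm.

L = 420 mm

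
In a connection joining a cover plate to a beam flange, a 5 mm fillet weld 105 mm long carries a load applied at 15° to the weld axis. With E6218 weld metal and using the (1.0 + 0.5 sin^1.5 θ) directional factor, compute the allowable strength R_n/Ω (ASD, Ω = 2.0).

R_n/Ω ≈ 73.6 kN

E62XX → F_EXX = 620 MPa.
t_e = 0.707 × 5 = 3.535 mm; A_we = 3.535 × 105 = 371.2 mm².
Directional factor: 1.0 + 0.5 sin^1.5(15°) = 1.066.
F_nw = 0.6 × 620 × 1.066 = 396.5 MPa.
R_n/Ω = (396.5 × 371.2) / 2.0 × 10⁻³ = 73.58 kN.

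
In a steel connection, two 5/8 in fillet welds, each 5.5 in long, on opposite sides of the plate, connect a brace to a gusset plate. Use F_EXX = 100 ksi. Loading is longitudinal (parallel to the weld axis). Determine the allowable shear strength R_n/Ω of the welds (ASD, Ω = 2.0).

R_n/Ω ≈ 146 kip

Effective throat t_e = 0.707 × 0.625 = 0.4419 in.
Total length L = 11 in; A_we = 0.4419 × 11 = 4.861 in².
F_nw = 0.6 F_EXX = 0.6 × 100 = 60 ksi.
R_n = 60 × 4.861 = 291.6 kip; R_n/Ω = 291.6/2.0 = 145.8 kip.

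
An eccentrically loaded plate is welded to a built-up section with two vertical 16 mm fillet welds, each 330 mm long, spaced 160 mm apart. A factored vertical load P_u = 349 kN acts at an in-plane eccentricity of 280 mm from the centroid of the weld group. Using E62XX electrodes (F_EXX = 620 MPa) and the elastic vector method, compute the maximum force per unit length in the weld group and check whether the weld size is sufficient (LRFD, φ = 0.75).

Total weld length L_w = 660 mm. Treat welds as unit-width lines.
Polar moment about centroid: J = 2[d³/12 + d(b/2)²] = 2[330³/12 + 330×80²] = 10210000 mm³.
Direct shear f_v = P/L_w = 349×10³ / 660 = 528.8 N/mm (vertical).
Torsion M = P·e = 349×10³ × 280 = 97720000 N·mm.
Critical point at (x, y) = (80, 165) from centroid. f_tx = M·y/J = 1579 N/mm; f_ty = M·x/J = 765.4 N/mm.
Resultant f_max = √[f_tx² + (f_v + f_ty)²] = √[1579² + (528.8 + 765.4)²] = 2041 N/mm.
Capacity per unit length: φr_n = 0.75 × 0.6 × 620 × (0.707 × 16) = 3156 N/mm.
2041 ≤ 3156 → adequate.

f_max ≈ 2040 N/mm; adequate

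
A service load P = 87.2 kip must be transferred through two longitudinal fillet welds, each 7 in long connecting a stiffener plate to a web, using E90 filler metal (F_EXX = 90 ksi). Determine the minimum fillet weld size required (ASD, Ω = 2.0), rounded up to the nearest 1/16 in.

w = 3/8 in

Total weld length L = 14 in.
Required throat t_e = P × Ω / (0.6 F_EXX × L) = 87.2 × 2.0 / (0.6 × 90 × 14) = 0.2307 in.
Required leg w = t_e / 0.707 = 0.3263 in → use 3/8 in.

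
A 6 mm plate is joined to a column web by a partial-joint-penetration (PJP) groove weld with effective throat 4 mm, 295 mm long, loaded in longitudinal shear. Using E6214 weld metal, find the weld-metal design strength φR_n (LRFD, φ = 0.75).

φR_n ≈ 329 kN

E62XX → F_EXX = 620 MPa.
Effective throat (given) t_e = 4 mm.
A_we = 4 × 295 = 1180 mm².
F_nw = 0.6 F_EXX = 372 MPa.
φR_n = 0.75 × 372 × 1180 × 10⁻³ = 329.2 kN.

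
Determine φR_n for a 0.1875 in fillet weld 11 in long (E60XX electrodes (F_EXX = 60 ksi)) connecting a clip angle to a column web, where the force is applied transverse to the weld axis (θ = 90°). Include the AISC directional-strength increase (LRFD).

t_e = 0.707 × 0.1875 = 0.1326 in; A_we = 0.1326 × 11 = 1.458 in².
Directional factor: 1.0 + 0.5 sin^1.5(90°) = 1.5.
F_nw = 0.6 × 60 × 1.5 = 54 ksi.
φR_n = 0.75 × 54 × 1.458 = 59.06 kip.

φR_n ≈ 59.1 kip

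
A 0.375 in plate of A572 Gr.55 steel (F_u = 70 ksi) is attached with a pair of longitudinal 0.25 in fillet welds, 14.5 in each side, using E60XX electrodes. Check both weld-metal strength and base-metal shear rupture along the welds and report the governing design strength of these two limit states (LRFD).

E60XX → F_EXX = 60 ksi.
t_e = 0.707 × 0.25 = 0.1767 in; L = 29 in.
Weld metal: φR_n = 0.75 × 0.6 × 60 × 0.1767 × 29 = 138.4 kip.
Base metal (shear rupture): φR_n = 0.75 × 0.6 × 70 × 0.375 × 29 = 342.6 kip.
Governing: weld metal.

φR_n ≈ 138 kip (weld metal governs)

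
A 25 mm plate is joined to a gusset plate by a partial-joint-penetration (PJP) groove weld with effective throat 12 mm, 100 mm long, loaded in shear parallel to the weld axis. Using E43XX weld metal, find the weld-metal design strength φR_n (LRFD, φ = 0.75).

φR_n ≈ 232 kN

E43XX → F_EXX = 430 MPa.
Effective throat (given) t_e = 12 mm.
A_we = 12 × 100 = 1200 mm².
F_nw = 0.6 F_EXX = 258 MPa.
φR_n = 0.75 × 258 × 1200 × 10⁻³ = 232.2 kN.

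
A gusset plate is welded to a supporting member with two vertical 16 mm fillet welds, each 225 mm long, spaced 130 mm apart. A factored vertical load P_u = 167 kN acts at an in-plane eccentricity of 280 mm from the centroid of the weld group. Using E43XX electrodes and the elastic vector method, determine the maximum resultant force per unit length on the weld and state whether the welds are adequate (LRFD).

E43XX → F_EXX = 430 MPa.
Total weld length L_w = 450 mm. Treat welds as unit-width lines.
Polar moment about centroid: J = 2[d³/12 + d(b/2)²] = 2[225³/12 + 225×65²] = 3800000 mm³.
Direct shear f_v = P/L_w = 167×10³ / 450 = 371.1 N/mm (vertical).
Torsion M = P·e = 167×10³ × 280 = 46760000 N·mm.
Critical point at (x, y) = (65, 112.5) from centroid. f_tx = M·y/J = 1384 N/mm; f_ty = M·x/J = 799.9 N/mm.
Resultant f_max = √[f_tx² + (f_v + f_ty)²] = √[1384² + (371.1 + 799.9)²] = 1813 N/mm.
Capacity per unit length: φr_n = 0.75 × 0.6 × 430 × (0.707 × 16) = 2189 N/mm.
1813 ≤ 2189 → adequate.

f_max ≈ 1810 N/mm; adequate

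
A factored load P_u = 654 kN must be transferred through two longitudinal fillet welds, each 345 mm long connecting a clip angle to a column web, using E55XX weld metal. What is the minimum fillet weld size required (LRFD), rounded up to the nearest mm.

E55XX → F_EXX = 550 MPa.
Total weld length L = 690 mm.
Required throat t_e = P_u / (φ × 0.6 F_EXX × L) = 654 / (0.75 × 0.6 × 550 × 690 × 10⁻³) = 3.83 mm.
Required leg w = t_e / 0.707 = 5.417 mm → use 6 mm.

w = 6 mm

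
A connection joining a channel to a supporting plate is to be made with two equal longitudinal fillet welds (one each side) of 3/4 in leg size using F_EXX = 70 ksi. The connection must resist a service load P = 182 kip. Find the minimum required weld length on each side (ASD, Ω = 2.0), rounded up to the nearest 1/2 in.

L = 8.5 in on each side

Throat t_e = 0.707 × 0.75 = 0.5302 in.
r_n/Ω = (0.6 × 70 × 0.5302) / 2.0 = 11.14 kip/in.
L_req = P / (r_n/Ω) = 182 / 11.14 = 16.34 in total.
Per side: 16.34 / 2 = 8.172 in.
Round up → use L = 8.5 in on each side.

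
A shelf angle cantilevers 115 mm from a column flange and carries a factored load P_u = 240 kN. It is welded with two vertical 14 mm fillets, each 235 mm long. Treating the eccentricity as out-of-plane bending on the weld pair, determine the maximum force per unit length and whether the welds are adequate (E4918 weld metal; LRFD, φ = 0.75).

E49XX → F_EXX = 490 MPa.
L_w = 2 × 235 = 470 mm; section modulus (unit throat) S = 2 × L²/6 = 18410 mm².
Direct shear f_v = P/L_w = 240×10³/470 = 510.6 N/mm.
Moment M = P × e = 240×10³ × 115 = 27600000 N·mm; bending f_b = M/S = 1499 N/mm.
f_max = √(f_v² + f_b²) = √(510.6² + 1499²) = 1584 N/mm.
φr_n = 0.75 × 0.6 × 490 × (0.707 × 14) = 2183 N/mm → adequate.

f_max ≈ 1580 N/mm; adequate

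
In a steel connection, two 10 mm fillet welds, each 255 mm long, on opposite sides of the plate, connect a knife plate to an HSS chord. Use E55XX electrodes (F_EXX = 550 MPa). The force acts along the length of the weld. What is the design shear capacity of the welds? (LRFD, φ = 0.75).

Effective throat t_e = 0.707 × 10 = 7.07 mm.
Total length L = 510 mm; A_we = 7.07 × 510 = 3606 mm².
F_nw = 0.6 F_EXX = 0.6 × 550 = 330 MPa.
φR_n = 0.75 × 330 × 3606 × 10⁻³ = 892.4 kN.

φR_n ≈ 892 kN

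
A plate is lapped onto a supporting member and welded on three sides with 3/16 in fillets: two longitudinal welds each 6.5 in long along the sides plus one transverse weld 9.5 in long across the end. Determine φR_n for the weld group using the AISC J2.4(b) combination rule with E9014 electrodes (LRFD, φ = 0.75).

φR_n ≈ 136 kips

E90XX → F_EXX = 90 ksi.
t_e = 0.707 × 0.1875 = 0.1326 in.
R_nwl = 0.6 × 90 × 0.1326 × 13 = 93.06 kips (longitudinal, 2 welds).
R_nwt = 0.6 × 90 × 0.1326 × 9.5 = 68 kips (transverse, base value).
(i) R_nwl + R_nwt = 161.1 kips; (ii) 0.85 R_nwl + 1.5 R_nwt = 181.1 kips.
R_n = max = 181.1 kips [governs: (ii)]; φR_n = 135.8 kips.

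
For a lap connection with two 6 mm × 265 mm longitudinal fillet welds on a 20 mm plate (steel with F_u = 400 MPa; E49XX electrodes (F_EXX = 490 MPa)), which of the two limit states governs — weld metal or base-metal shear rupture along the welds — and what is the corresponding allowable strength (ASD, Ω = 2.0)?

R_n/Ω ≈ 330 kN (weld metal governs)

t_e = 0.707 × 6 = 4.242 mm; L = 530 mm.
Weld metal: R_n/Ω = (1/2.0) × 0.6 × 490 × 4.242 × 530 × 10⁻³ = 330.5 kN.
Base metal (shear rupture): R_n/Ω = (1/2.0) × 0.6 × 400 × 20 × 530 × 10⁻³ = 1272 kN.
Governing: weld metal.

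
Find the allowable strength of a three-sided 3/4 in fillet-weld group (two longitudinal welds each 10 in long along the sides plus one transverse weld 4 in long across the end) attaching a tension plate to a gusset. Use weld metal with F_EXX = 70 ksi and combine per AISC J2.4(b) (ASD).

R_n/Ω ≈ 267 kips

t_e = 0.707 × 0.75 = 0.5302 in.
R_nwl = 0.6 × 70 × 0.5302 × 20 = 445.4 kips (longitudinal, 2 welds).
R_nwt = 0.6 × 70 × 0.5302 × 4 = 89.08 kips (transverse, base value).
(i) R_nwl + R_nwt = 534.5 kips; (ii) 0.85 R_nwl + 1.5 R_nwt = 512.2 kips.
R_n = max = 534.5 kips [governs: (i)]; R_n/Ω = 267.2 kips.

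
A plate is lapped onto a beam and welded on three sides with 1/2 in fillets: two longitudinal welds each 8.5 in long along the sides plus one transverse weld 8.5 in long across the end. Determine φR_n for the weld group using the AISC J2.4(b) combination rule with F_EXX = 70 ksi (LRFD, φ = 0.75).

φR_n ≈ 303 kips

t_e = 0.707 × 0.5 = 0.3535 in.
R_nwl = 0.6 × 70 × 0.3535 × 17 = 252.4 kips (longitudinal, 2 welds).
R_nwt = 0.6 × 70 × 0.3535 × 8.5 = 126.2 kips (transverse, base value).
(i) R_nwl + R_nwt = 378.6 kips; (ii) 0.85 R_nwl + 1.5 R_nwt = 403.8 kips.
R_n = max = 403.8 kips [governs: (ii)]; φR_n = 302.9 kips.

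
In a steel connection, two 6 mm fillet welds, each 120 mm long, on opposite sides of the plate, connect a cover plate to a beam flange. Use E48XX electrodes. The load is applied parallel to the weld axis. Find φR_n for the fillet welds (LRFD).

φR_n ≈ 220 kN

E48XX → F_EXX = 480 MPa.
Effective throat t_e = 0.707 × 6 = 4.242 mm.
Total length L = 240 mm; A_we = 4.242 × 240 = 1018 mm².
F_nw = 0.6 F_EXX = 0.6 × 480 = 288 MPa.
φR_n = 0.75 × 288 × 1018 × 10⁻³ = 219.9 kN.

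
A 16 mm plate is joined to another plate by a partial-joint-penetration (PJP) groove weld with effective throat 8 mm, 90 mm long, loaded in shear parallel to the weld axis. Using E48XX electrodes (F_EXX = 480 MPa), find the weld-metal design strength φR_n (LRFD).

φR_n ≈ 156 kN

Effective throat (given) t_e = 8 mm.
A_we = 8 × 90 = 720 mm².
F_nw = 0.6 F_EXX = 288 MPa.
φR_n = 0.75 × 288 × 720 × 10⁻³ = 155.5 kN.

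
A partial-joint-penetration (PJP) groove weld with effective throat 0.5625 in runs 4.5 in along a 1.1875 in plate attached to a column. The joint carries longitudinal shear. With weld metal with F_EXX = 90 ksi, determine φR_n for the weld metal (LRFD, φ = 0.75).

φR_n ≈ 103 kips

Effective throat (given) t_e = 0.5625 in.
A_we = 0.5625 × 4.5 = 2.531 in².
F_nw = 0.6 F_EXX = 54 ksi.
φR_n = 0.75 × 54 × 2.531 = 102.5 kips.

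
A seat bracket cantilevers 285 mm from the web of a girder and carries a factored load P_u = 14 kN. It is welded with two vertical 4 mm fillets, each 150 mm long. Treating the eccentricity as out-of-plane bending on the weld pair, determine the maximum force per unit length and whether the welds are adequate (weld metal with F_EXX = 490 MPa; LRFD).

f_max ≈ 534 N/mm; adequate

L_w = 2 × 150 = 300 mm; section modulus (unit throat) S = 2 × L²/6 = 7500 mm².
Direct shear f_v = P/L_w = 14×10³/300 = 46.67 N/mm.
Moment M = P × e = 14×10³ × 285 = 3990000 N·mm; bending f_b = M/S = 532 N/mm.
f_max = √(f_v² + f_b²) = √(46.67² + 532²) = 534 N/mm.
φr_n = 0.75 × 0.6 × 490 × (0.707 × 4) = 623.6 N/mm → adequate.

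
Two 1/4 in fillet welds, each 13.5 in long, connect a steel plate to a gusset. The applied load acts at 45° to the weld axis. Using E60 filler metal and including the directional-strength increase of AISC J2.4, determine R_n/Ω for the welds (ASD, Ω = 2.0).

R_n/Ω ≈ 111 kips

E60XX → F_EXX = 60 ksi.
t_e = 0.707 × 0.25 = 0.1767 in; A_we = 0.1767 × 27 = 4.772 in².
Directional factor: 1.0 + 0.5 sin^1.5(45°) = 1.297.
F_nw = 0.6 × 60 × 1.297 = 46.7 ksi.
R_n/Ω = (46.7 × 4.772) / 2.0 = 111.4 kips.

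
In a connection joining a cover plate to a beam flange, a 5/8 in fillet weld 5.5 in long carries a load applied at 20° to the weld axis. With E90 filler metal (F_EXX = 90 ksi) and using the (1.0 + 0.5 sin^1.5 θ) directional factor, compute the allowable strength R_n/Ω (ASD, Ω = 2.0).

t_e = 0.707 × 0.625 = 0.4419 in; A_we = 0.4419 × 5.5 = 2.43 in².
Directional factor: 1.0 + 0.5 sin^1.5(20°) = 1.1.
F_nw = 0.6 × 90 × 1.1 = 59.4 ksi.
R_n/Ω = (59.4 × 2.43) / 2.0 = 72.18 kip.

R_n/Ω ≈ 72.2 kip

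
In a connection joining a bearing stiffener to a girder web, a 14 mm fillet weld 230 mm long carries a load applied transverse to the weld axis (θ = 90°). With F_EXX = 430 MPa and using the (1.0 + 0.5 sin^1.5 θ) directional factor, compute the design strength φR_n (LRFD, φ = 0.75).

φR_n ≈ 661 kN

t_e = 0.707 × 14 = 9.898 mm; A_we = 9.898 × 230 = 2277 mm².
Directional factor: 1.0 + 0.5 sin^1.5(90°) = 1.5.
F_nw = 0.6 × 430 × 1.5 = 387 MPa.
φR_n = 0.75 × 387 × 2277 × 10⁻³ = 660.8 kN.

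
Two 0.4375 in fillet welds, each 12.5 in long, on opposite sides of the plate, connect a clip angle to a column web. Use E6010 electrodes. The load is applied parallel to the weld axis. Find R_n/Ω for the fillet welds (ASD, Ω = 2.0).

E60XX → F_EXX = 60 ksi.
Effective throat t_e = 0.707 × 0.4375 = 0.3093 in.
Total length L = 25 in; A_we = 0.3093 × 25 = 7.733 in².
F_nw = 0.6 F_EXX = 0.6 × 60 = 36 ksi.
R_n = 36 × 7.733 = 278.4 kip; R_n/Ω = 278.4/2.0 = 139.2 kip.

R_n/Ω ≈ 139 kip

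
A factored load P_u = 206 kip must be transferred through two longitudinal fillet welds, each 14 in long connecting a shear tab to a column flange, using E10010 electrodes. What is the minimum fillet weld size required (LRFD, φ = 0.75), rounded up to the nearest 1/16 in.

w = 1/4 in

E100XX → F_EXX = 100 ksi.
Total weld length L = 28 in.
Required throat t_e = P_u / (φ × 0.6 F_EXX × L) = 206 / (0.75 × 0.6 × 100 × 28) = 0.1635 in.
Required leg w = t_e / 0.707 = 0.2312 in → use 1/4 in.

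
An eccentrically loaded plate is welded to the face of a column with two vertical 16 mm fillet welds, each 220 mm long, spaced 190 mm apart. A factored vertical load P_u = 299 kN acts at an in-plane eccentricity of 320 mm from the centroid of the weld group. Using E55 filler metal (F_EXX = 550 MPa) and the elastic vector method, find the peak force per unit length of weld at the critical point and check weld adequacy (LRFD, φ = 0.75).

Total weld length L_w = 440 mm. Treat welds as unit-width lines.
Polar moment about centroid: J = 2[d³/12 + d(b/2)²] = 2[220³/12 + 220×95²] = 5746000 mm³.
Direct shear f_v = P/L_w = 299×10³ / 440 = 679.5 N/mm (vertical).
Torsion M = P·e = 299×10³ × 320 = 95680000 N·mm.
Critical point at (x, y) = (95, 110) from centroid. f_tx = M·y/J = 1832 N/mm; f_ty = M·x/J = 1582 N/mm.
Resultant f_max = √[f_tx² + (f_v + f_ty)²] = √[1832² + (679.5 + 1582)²] = 2910 N/mm.
Capacity per unit length: φr_n = 0.75 × 0.6 × 550 × (0.707 × 16) = 2800 N/mm.
2910 > 2800 → NOT adequate.

f_max ≈ 2910 N/mm; NOT adequate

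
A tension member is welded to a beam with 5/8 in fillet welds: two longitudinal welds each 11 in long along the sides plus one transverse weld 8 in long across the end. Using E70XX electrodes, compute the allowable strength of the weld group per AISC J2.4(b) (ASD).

E70XX → F_EXX = 70 ksi.
t_e = 0.707 × 0.625 = 0.4419 in.
R_nwl = 0.6 × 70 × 0.4419 × 22 = 408.3 kip (longitudinal, 2 welds).
R_nwt = 0.6 × 70 × 0.4419 × 8 = 148.5 kip (transverse, base value).
(i) R_nwl + R_nwt = 556.8 kip; (ii) 0.85 R_nwl + 1.5 R_nwt = 569.8 kip.
R_n = max = 569.8 kip [governs: (ii)]; R_n/Ω = 284.9 kip.

R_n/Ω ≈ 285 kip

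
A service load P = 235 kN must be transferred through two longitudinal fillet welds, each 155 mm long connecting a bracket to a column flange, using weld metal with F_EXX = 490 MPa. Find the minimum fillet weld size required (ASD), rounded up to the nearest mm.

w = 8 mm

Total weld length L = 310 mm.
Required throat t_e = P × Ω / (0.6 F_EXX × L) = 235 × 2.0 / (0.6 × 490 × 310 × 10⁻³) = 5.157 mm.
Required leg w = t_e / 0.707 = 7.294 mm → use 8 mm.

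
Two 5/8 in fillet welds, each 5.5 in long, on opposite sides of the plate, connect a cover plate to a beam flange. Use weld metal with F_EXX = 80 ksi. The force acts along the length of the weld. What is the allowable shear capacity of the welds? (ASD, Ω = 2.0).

Effective throat t_e = 0.707 × 0.625 = 0.4419 in.
Total length L = 11 in; A_we = 0.4419 × 11 = 4.861 in².
F_nw = 0.6 F_EXX = 0.6 × 80 = 48 ksi.
R_n = 48 × 4.861 = 233.3 kip; R_n/Ω = 233.3/2.0 = 116.7 kip.

R_n/Ω ≈ 117 kip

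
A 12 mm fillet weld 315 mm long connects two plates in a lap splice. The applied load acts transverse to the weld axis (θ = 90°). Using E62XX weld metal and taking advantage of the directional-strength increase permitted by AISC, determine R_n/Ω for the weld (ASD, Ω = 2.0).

R_n/Ω ≈ 746 kN

E62XX → F_EXX = 620 MPa.
t_e = 0.707 × 12 = 8.484 mm; A_we = 8.484 × 315 = 2672 mm².
Directional factor: 1.0 + 0.5 sin^1.5(90°) = 1.5.
F_nw = 0.6 × 620 × 1.5 = 558 MPa.
R_n/Ω = (558 × 2672) / 2.0 × 10⁻³ = 745.6 kN.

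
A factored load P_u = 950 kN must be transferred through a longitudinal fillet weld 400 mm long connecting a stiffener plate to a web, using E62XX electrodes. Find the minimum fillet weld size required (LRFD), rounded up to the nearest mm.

w = 13 mm

E62XX → F_EXX = 620 MPa.
Total weld length L = 400 mm.
Required throat t_e = P_u / (φ × 0.6 F_EXX × L) = 950 / (0.75 × 0.6 × 620 × 400 × 10⁻³) = 8.513 mm.
Required leg w = t_e / 0.707 = 12.04 mm → use 13 mm.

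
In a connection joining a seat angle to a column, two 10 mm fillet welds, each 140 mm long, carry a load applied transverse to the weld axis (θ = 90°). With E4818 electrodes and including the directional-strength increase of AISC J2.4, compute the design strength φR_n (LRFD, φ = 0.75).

E48XX → F_EXX = 480 MPa.
t_e = 0.707 × 10 = 7.07 mm; A_we = 7.07 × 280 = 1980 mm².
Directional factor: 1.0 + 0.5 sin^1.5(90°) = 1.5.
F_nw = 0.6 × 480 × 1.5 = 432 MPa.
φR_n = 0.75 × 432 × 1980 × 10⁻³ = 641.4 kN.

φR_n ≈ 641 kN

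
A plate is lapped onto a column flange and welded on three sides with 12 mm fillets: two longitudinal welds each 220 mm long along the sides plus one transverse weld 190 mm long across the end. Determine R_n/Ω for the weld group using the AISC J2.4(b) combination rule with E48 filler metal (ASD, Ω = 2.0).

R_n/Ω ≈ 805 kN

E48XX → F_EXX = 480 MPa.
t_e = 0.707 × 12 = 8.484 mm.
R_nwl = 0.6 × 480 × 8.484 × 440 × 10⁻³ = 1075 kN (longitudinal, 2 welds).
R_nwt = 0.6 × 480 × 8.484 × 190 × 10⁻³ = 464.2 kN (transverse, base value).
(i) R_nwl + R_nwt = 1539 kN; (ii) 0.85 R_nwl + 1.5 R_nwt = 1610 kN.
R_n = max = 1610 kN [governs: (ii)]; R_n/Ω = 805.1 kN.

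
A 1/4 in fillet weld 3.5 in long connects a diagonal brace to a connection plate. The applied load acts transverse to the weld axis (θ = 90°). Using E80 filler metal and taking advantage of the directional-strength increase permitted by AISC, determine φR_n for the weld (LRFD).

φR_n ≈ 33.4 kips

E80XX → F_EXX = 80 ksi.
t_e = 0.707 × 0.25 = 0.1767 in; A_we = 0.1767 × 3.5 = 0.6186 in².
Directional factor: 1.0 + 0.5 sin^1.5(90°) = 1.5.
F_nw = 0.6 × 80 × 1.5 = 72 ksi.
φR_n = 0.75 × 72 × 0.6186 = 33.41 kips.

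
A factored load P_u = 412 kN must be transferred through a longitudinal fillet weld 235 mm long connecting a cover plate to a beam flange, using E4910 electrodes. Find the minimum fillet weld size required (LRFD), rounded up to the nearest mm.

w = 12 mm

E49XX → F_EXX = 490 MPa.
Total weld length L = 235 mm.
Required throat t_e = P_u / (φ × 0.6 F_EXX × L) = 412 / (0.75 × 0.6 × 490 × 235 × 10⁻³) = 7.951 mm.
Required leg w = t_e / 0.707 = 11.25 mm → use 12 mm.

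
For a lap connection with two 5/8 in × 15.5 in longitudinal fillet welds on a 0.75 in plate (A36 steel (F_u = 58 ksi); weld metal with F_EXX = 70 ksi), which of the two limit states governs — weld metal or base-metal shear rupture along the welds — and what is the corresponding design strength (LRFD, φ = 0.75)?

φR_n ≈ 431 kip (weld metal governs)

t_e = 0.707 × 0.625 = 0.4419 in; L = 31 in.
Weld metal: φR_n = 0.75 × 0.6 × 70 × 0.4419 × 31 = 431.5 kip.
Base metal (shear rupture): φR_n = 0.75 × 0.6 × 58 × 0.75 × 31 = 606.8 kip.
Governing: weld metal.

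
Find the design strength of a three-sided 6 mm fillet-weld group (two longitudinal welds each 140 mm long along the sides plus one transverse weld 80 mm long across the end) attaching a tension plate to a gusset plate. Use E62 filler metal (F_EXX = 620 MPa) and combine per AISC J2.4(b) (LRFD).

t_e = 0.707 × 6 = 4.242 mm.
R_nwl = 0.6 × 620 × 4.242 × 280 × 10⁻³ = 441.8 kN (longitudinal, 2 welds).
R_nwt = 0.6 × 620 × 4.242 × 80 × 10⁻³ = 126.2 kN (transverse, base value).
(i) R_nwl + R_nwt = 568.1 kN; (ii) 0.85 R_nwl + 1.5 R_nwt = 564.9 kN.
R_n = max = 568.1 kN [governs: (i)]; φR_n = 426.1 kN.

φR_n ≈ 426 kN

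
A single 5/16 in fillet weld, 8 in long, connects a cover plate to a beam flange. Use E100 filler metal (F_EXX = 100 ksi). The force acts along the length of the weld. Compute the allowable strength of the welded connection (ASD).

R_n/Ω ≈ 53 kips

Effective throat t_e = 0.707 × 0.3125 = 0.2209 in.
Total length L = 8 in; A_we = 0.2209 × 8 = 1.767 in².
F_nw = 0.6 F_EXX = 0.6 × 100 = 60 ksi.
R_n = 60 × 1.767 = 106 kips; R_n/Ω = 106/2.0 = 53.02 kips.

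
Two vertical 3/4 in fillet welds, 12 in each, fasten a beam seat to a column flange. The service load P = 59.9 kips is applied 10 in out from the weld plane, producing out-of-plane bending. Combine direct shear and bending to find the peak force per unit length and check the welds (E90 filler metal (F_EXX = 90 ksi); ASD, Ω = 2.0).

f_max ≈ 12.7 kip/in; adequate

L_w = 2 × 12 = 24 in; section modulus (unit throat) S = 2 × L²/6 = 48 in².
Direct shear f_v = P/L_w = 59.9/24 = 2.496 kip/in.
Moment M = P × e = 59.9 × 10 = 599 kip·in; bending f_b = M/S = 12.48 kip/in.
f_max = √(f_v² + f_b²) = √(2.496² + 12.48²) = 12.73 kip/in.
r_n/Ω = (1/2.0) × 0.6 × 90 × (0.707 × 0.75) = 14.32 kip/in → adequate.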